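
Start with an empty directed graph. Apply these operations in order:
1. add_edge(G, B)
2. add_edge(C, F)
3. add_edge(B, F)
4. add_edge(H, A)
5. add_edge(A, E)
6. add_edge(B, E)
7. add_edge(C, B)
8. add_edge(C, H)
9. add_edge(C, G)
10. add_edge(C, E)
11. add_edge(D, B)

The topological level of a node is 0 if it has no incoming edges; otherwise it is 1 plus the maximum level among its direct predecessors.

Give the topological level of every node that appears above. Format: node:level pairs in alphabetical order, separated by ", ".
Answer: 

Answer: A:2, B:2, C:0, D:0, E:3, F:3, G:1, H:1

Derivation:
Op 1: add_edge(G, B). Edges now: 1
Op 2: add_edge(C, F). Edges now: 2
Op 3: add_edge(B, F). Edges now: 3
Op 4: add_edge(H, A). Edges now: 4
Op 5: add_edge(A, E). Edges now: 5
Op 6: add_edge(B, E). Edges now: 6
Op 7: add_edge(C, B). Edges now: 7
Op 8: add_edge(C, H). Edges now: 8
Op 9: add_edge(C, G). Edges now: 9
Op 10: add_edge(C, E). Edges now: 10
Op 11: add_edge(D, B). Edges now: 11
Compute levels (Kahn BFS):
  sources (in-degree 0): C, D
  process C: level=0
    C->B: in-degree(B)=2, level(B)>=1
    C->E: in-degree(E)=2, level(E)>=1
    C->F: in-degree(F)=1, level(F)>=1
    C->G: in-degree(G)=0, level(G)=1, enqueue
    C->H: in-degree(H)=0, level(H)=1, enqueue
  process D: level=0
    D->B: in-degree(B)=1, level(B)>=1
  process G: level=1
    G->B: in-degree(B)=0, level(B)=2, enqueue
  process H: level=1
    H->A: in-degree(A)=0, level(A)=2, enqueue
  process B: level=2
    B->E: in-degree(E)=1, level(E)>=3
    B->F: in-degree(F)=0, level(F)=3, enqueue
  process A: level=2
    A->E: in-degree(E)=0, level(E)=3, enqueue
  process F: level=3
  process E: level=3
All levels: A:2, B:2, C:0, D:0, E:3, F:3, G:1, H:1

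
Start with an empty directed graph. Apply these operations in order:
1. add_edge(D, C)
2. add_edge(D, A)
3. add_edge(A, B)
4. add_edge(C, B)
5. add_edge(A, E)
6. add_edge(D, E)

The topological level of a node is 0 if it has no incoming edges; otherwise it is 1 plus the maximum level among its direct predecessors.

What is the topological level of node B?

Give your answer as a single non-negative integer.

Answer: 2

Derivation:
Op 1: add_edge(D, C). Edges now: 1
Op 2: add_edge(D, A). Edges now: 2
Op 3: add_edge(A, B). Edges now: 3
Op 4: add_edge(C, B). Edges now: 4
Op 5: add_edge(A, E). Edges now: 5
Op 6: add_edge(D, E). Edges now: 6
Compute levels (Kahn BFS):
  sources (in-degree 0): D
  process D: level=0
    D->A: in-degree(A)=0, level(A)=1, enqueue
    D->C: in-degree(C)=0, level(C)=1, enqueue
    D->E: in-degree(E)=1, level(E)>=1
  process A: level=1
    A->B: in-degree(B)=1, level(B)>=2
    A->E: in-degree(E)=0, level(E)=2, enqueue
  process C: level=1
    C->B: in-degree(B)=0, level(B)=2, enqueue
  process E: level=2
  process B: level=2
All levels: A:1, B:2, C:1, D:0, E:2
level(B) = 2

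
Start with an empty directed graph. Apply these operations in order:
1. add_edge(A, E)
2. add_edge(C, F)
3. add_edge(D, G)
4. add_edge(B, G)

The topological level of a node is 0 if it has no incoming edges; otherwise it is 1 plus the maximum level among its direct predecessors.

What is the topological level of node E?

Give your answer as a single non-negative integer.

Answer: 1

Derivation:
Op 1: add_edge(A, E). Edges now: 1
Op 2: add_edge(C, F). Edges now: 2
Op 3: add_edge(D, G). Edges now: 3
Op 4: add_edge(B, G). Edges now: 4
Compute levels (Kahn BFS):
  sources (in-degree 0): A, B, C, D
  process A: level=0
    A->E: in-degree(E)=0, level(E)=1, enqueue
  process B: level=0
    B->G: in-degree(G)=1, level(G)>=1
  process C: level=0
    C->F: in-degree(F)=0, level(F)=1, enqueue
  process D: level=0
    D->G: in-degree(G)=0, level(G)=1, enqueue
  process E: level=1
  process F: level=1
  process G: level=1
All levels: A:0, B:0, C:0, D:0, E:1, F:1, G:1
level(E) = 1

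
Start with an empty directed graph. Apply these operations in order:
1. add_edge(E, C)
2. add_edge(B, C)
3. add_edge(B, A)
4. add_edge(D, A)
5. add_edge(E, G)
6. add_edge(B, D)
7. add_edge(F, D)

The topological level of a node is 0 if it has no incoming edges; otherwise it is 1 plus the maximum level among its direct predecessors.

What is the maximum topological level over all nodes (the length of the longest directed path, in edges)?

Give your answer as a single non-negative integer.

Answer: 2

Derivation:
Op 1: add_edge(E, C). Edges now: 1
Op 2: add_edge(B, C). Edges now: 2
Op 3: add_edge(B, A). Edges now: 3
Op 4: add_edge(D, A). Edges now: 4
Op 5: add_edge(E, G). Edges now: 5
Op 6: add_edge(B, D). Edges now: 6
Op 7: add_edge(F, D). Edges now: 7
Compute levels (Kahn BFS):
  sources (in-degree 0): B, E, F
  process B: level=0
    B->A: in-degree(A)=1, level(A)>=1
    B->C: in-degree(C)=1, level(C)>=1
    B->D: in-degree(D)=1, level(D)>=1
  process E: level=0
    E->C: in-degree(C)=0, level(C)=1, enqueue
    E->G: in-degree(G)=0, level(G)=1, enqueue
  process F: level=0
    F->D: in-degree(D)=0, level(D)=1, enqueue
  process C: level=1
  process G: level=1
  process D: level=1
    D->A: in-degree(A)=0, level(A)=2, enqueue
  process A: level=2
All levels: A:2, B:0, C:1, D:1, E:0, F:0, G:1
max level = 2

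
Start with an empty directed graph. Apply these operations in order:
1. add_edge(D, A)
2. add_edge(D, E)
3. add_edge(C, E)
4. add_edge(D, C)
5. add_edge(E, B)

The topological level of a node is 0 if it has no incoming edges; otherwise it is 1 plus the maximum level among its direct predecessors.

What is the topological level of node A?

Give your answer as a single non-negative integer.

Answer: 1

Derivation:
Op 1: add_edge(D, A). Edges now: 1
Op 2: add_edge(D, E). Edges now: 2
Op 3: add_edge(C, E). Edges now: 3
Op 4: add_edge(D, C). Edges now: 4
Op 5: add_edge(E, B). Edges now: 5
Compute levels (Kahn BFS):
  sources (in-degree 0): D
  process D: level=0
    D->A: in-degree(A)=0, level(A)=1, enqueue
    D->C: in-degree(C)=0, level(C)=1, enqueue
    D->E: in-degree(E)=1, level(E)>=1
  process A: level=1
  process C: level=1
    C->E: in-degree(E)=0, level(E)=2, enqueue
  process E: level=2
    E->B: in-degree(B)=0, level(B)=3, enqueue
  process B: level=3
All levels: A:1, B:3, C:1, D:0, E:2
level(A) = 1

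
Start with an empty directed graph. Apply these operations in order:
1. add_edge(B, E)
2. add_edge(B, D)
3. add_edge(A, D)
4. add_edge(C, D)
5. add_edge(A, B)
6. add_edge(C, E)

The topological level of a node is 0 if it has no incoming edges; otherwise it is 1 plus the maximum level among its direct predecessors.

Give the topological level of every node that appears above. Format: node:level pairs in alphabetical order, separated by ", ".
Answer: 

Op 1: add_edge(B, E). Edges now: 1
Op 2: add_edge(B, D). Edges now: 2
Op 3: add_edge(A, D). Edges now: 3
Op 4: add_edge(C, D). Edges now: 4
Op 5: add_edge(A, B). Edges now: 5
Op 6: add_edge(C, E). Edges now: 6
Compute levels (Kahn BFS):
  sources (in-degree 0): A, C
  process A: level=0
    A->B: in-degree(B)=0, level(B)=1, enqueue
    A->D: in-degree(D)=2, level(D)>=1
  process C: level=0
    C->D: in-degree(D)=1, level(D)>=1
    C->E: in-degree(E)=1, level(E)>=1
  process B: level=1
    B->D: in-degree(D)=0, level(D)=2, enqueue
    B->E: in-degree(E)=0, level(E)=2, enqueue
  process D: level=2
  process E: level=2
All levels: A:0, B:1, C:0, D:2, E:2

Answer: A:0, B:1, C:0, D:2, E:2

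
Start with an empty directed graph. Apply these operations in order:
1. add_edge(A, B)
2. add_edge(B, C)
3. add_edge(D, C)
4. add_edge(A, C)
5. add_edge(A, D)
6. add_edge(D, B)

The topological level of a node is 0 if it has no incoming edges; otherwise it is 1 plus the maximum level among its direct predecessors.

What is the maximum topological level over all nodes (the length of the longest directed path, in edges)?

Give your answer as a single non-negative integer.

Answer: 3

Derivation:
Op 1: add_edge(A, B). Edges now: 1
Op 2: add_edge(B, C). Edges now: 2
Op 3: add_edge(D, C). Edges now: 3
Op 4: add_edge(A, C). Edges now: 4
Op 5: add_edge(A, D). Edges now: 5
Op 6: add_edge(D, B). Edges now: 6
Compute levels (Kahn BFS):
  sources (in-degree 0): A
  process A: level=0
    A->B: in-degree(B)=1, level(B)>=1
    A->C: in-degree(C)=2, level(C)>=1
    A->D: in-degree(D)=0, level(D)=1, enqueue
  process D: level=1
    D->B: in-degree(B)=0, level(B)=2, enqueue
    D->C: in-degree(C)=1, level(C)>=2
  process B: level=2
    B->C: in-degree(C)=0, level(C)=3, enqueue
  process C: level=3
All levels: A:0, B:2, C:3, D:1
max level = 3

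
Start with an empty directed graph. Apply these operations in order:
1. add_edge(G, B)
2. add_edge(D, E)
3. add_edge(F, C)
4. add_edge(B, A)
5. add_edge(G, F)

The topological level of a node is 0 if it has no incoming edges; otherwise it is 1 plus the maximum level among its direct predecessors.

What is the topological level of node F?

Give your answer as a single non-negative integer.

Op 1: add_edge(G, B). Edges now: 1
Op 2: add_edge(D, E). Edges now: 2
Op 3: add_edge(F, C). Edges now: 3
Op 4: add_edge(B, A). Edges now: 4
Op 5: add_edge(G, F). Edges now: 5
Compute levels (Kahn BFS):
  sources (in-degree 0): D, G
  process D: level=0
    D->E: in-degree(E)=0, level(E)=1, enqueue
  process G: level=0
    G->B: in-degree(B)=0, level(B)=1, enqueue
    G->F: in-degree(F)=0, level(F)=1, enqueue
  process E: level=1
  process B: level=1
    B->A: in-degree(A)=0, level(A)=2, enqueue
  process F: level=1
    F->C: in-degree(C)=0, level(C)=2, enqueue
  process A: level=2
  process C: level=2
All levels: A:2, B:1, C:2, D:0, E:1, F:1, G:0
level(F) = 1

Answer: 1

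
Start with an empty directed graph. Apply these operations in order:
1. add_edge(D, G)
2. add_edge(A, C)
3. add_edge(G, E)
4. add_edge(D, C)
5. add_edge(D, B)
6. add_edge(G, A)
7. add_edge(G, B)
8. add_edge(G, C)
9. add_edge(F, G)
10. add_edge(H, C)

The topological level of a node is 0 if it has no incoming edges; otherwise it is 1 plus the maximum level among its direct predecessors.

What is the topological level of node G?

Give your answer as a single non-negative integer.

Answer: 1

Derivation:
Op 1: add_edge(D, G). Edges now: 1
Op 2: add_edge(A, C). Edges now: 2
Op 3: add_edge(G, E). Edges now: 3
Op 4: add_edge(D, C). Edges now: 4
Op 5: add_edge(D, B). Edges now: 5
Op 6: add_edge(G, A). Edges now: 6
Op 7: add_edge(G, B). Edges now: 7
Op 8: add_edge(G, C). Edges now: 8
Op 9: add_edge(F, G). Edges now: 9
Op 10: add_edge(H, C). Edges now: 10
Compute levels (Kahn BFS):
  sources (in-degree 0): D, F, H
  process D: level=0
    D->B: in-degree(B)=1, level(B)>=1
    D->C: in-degree(C)=3, level(C)>=1
    D->G: in-degree(G)=1, level(G)>=1
  process F: level=0
    F->G: in-degree(G)=0, level(G)=1, enqueue
  process H: level=0
    H->C: in-degree(C)=2, level(C)>=1
  process G: level=1
    G->A: in-degree(A)=0, level(A)=2, enqueue
    G->B: in-degree(B)=0, level(B)=2, enqueue
    G->C: in-degree(C)=1, level(C)>=2
    G->E: in-degree(E)=0, level(E)=2, enqueue
  process A: level=2
    A->C: in-degree(C)=0, level(C)=3, enqueue
  process B: level=2
  process E: level=2
  process C: level=3
All levels: A:2, B:2, C:3, D:0, E:2, F:0, G:1, H:0
level(G) = 1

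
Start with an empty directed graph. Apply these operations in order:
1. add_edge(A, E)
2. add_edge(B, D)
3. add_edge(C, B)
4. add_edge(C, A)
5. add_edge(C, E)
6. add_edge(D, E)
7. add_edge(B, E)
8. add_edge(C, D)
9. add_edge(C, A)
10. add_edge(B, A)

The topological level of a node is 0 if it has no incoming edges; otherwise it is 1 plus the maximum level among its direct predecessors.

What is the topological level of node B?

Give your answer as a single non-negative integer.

Op 1: add_edge(A, E). Edges now: 1
Op 2: add_edge(B, D). Edges now: 2
Op 3: add_edge(C, B). Edges now: 3
Op 4: add_edge(C, A). Edges now: 4
Op 5: add_edge(C, E). Edges now: 5
Op 6: add_edge(D, E). Edges now: 6
Op 7: add_edge(B, E). Edges now: 7
Op 8: add_edge(C, D). Edges now: 8
Op 9: add_edge(C, A) (duplicate, no change). Edges now: 8
Op 10: add_edge(B, A). Edges now: 9
Compute levels (Kahn BFS):
  sources (in-degree 0): C
  process C: level=0
    C->A: in-degree(A)=1, level(A)>=1
    C->B: in-degree(B)=0, level(B)=1, enqueue
    C->D: in-degree(D)=1, level(D)>=1
    C->E: in-degree(E)=3, level(E)>=1
  process B: level=1
    B->A: in-degree(A)=0, level(A)=2, enqueue
    B->D: in-degree(D)=0, level(D)=2, enqueue
    B->E: in-degree(E)=2, level(E)>=2
  process A: level=2
    A->E: in-degree(E)=1, level(E)>=3
  process D: level=2
    D->E: in-degree(E)=0, level(E)=3, enqueue
  process E: level=3
All levels: A:2, B:1, C:0, D:2, E:3
level(B) = 1

Answer: 1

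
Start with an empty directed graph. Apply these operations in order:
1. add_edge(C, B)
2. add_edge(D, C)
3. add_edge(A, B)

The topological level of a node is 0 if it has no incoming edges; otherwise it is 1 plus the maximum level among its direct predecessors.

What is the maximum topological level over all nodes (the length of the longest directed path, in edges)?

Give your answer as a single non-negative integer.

Answer: 2

Derivation:
Op 1: add_edge(C, B). Edges now: 1
Op 2: add_edge(D, C). Edges now: 2
Op 3: add_edge(A, B). Edges now: 3
Compute levels (Kahn BFS):
  sources (in-degree 0): A, D
  process A: level=0
    A->B: in-degree(B)=1, level(B)>=1
  process D: level=0
    D->C: in-degree(C)=0, level(C)=1, enqueue
  process C: level=1
    C->B: in-degree(B)=0, level(B)=2, enqueue
  process B: level=2
All levels: A:0, B:2, C:1, D:0
max level = 2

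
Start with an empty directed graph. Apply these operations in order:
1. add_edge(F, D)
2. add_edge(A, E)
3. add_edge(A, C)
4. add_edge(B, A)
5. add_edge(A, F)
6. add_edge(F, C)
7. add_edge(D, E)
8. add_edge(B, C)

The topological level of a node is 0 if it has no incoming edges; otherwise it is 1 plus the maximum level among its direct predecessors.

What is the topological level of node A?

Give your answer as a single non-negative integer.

Op 1: add_edge(F, D). Edges now: 1
Op 2: add_edge(A, E). Edges now: 2
Op 3: add_edge(A, C). Edges now: 3
Op 4: add_edge(B, A). Edges now: 4
Op 5: add_edge(A, F). Edges now: 5
Op 6: add_edge(F, C). Edges now: 6
Op 7: add_edge(D, E). Edges now: 7
Op 8: add_edge(B, C). Edges now: 8
Compute levels (Kahn BFS):
  sources (in-degree 0): B
  process B: level=0
    B->A: in-degree(A)=0, level(A)=1, enqueue
    B->C: in-degree(C)=2, level(C)>=1
  process A: level=1
    A->C: in-degree(C)=1, level(C)>=2
    A->E: in-degree(E)=1, level(E)>=2
    A->F: in-degree(F)=0, level(F)=2, enqueue
  process F: level=2
    F->C: in-degree(C)=0, level(C)=3, enqueue
    F->D: in-degree(D)=0, level(D)=3, enqueue
  process C: level=3
  process D: level=3
    D->E: in-degree(E)=0, level(E)=4, enqueue
  process E: level=4
All levels: A:1, B:0, C:3, D:3, E:4, F:2
level(A) = 1

Answer: 1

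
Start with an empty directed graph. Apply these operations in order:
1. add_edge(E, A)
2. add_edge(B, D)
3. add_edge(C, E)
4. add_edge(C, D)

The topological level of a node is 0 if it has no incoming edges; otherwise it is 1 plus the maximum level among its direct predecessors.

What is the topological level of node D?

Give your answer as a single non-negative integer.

Answer: 1

Derivation:
Op 1: add_edge(E, A). Edges now: 1
Op 2: add_edge(B, D). Edges now: 2
Op 3: add_edge(C, E). Edges now: 3
Op 4: add_edge(C, D). Edges now: 4
Compute levels (Kahn BFS):
  sources (in-degree 0): B, C
  process B: level=0
    B->D: in-degree(D)=1, level(D)>=1
  process C: level=0
    C->D: in-degree(D)=0, level(D)=1, enqueue
    C->E: in-degree(E)=0, level(E)=1, enqueue
  process D: level=1
  process E: level=1
    E->A: in-degree(A)=0, level(A)=2, enqueue
  process A: level=2
All levels: A:2, B:0, C:0, D:1, E:1
level(D) = 1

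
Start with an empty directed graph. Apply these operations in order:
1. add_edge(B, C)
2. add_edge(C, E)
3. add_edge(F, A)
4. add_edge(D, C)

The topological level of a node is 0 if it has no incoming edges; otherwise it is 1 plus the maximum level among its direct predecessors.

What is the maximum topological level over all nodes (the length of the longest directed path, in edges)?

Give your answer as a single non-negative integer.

Answer: 2

Derivation:
Op 1: add_edge(B, C). Edges now: 1
Op 2: add_edge(C, E). Edges now: 2
Op 3: add_edge(F, A). Edges now: 3
Op 4: add_edge(D, C). Edges now: 4
Compute levels (Kahn BFS):
  sources (in-degree 0): B, D, F
  process B: level=0
    B->C: in-degree(C)=1, level(C)>=1
  process D: level=0
    D->C: in-degree(C)=0, level(C)=1, enqueue
  process F: level=0
    F->A: in-degree(A)=0, level(A)=1, enqueue
  process C: level=1
    C->E: in-degree(E)=0, level(E)=2, enqueue
  process A: level=1
  process E: level=2
All levels: A:1, B:0, C:1, D:0, E:2, F:0
max level = 2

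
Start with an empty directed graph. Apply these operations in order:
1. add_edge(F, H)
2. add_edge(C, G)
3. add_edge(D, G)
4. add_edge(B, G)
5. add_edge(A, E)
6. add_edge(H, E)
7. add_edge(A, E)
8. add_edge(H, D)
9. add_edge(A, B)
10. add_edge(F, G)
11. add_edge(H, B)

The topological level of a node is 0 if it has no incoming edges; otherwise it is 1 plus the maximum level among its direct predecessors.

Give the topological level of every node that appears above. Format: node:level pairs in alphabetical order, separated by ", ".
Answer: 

Answer: A:0, B:2, C:0, D:2, E:2, F:0, G:3, H:1

Derivation:
Op 1: add_edge(F, H). Edges now: 1
Op 2: add_edge(C, G). Edges now: 2
Op 3: add_edge(D, G). Edges now: 3
Op 4: add_edge(B, G). Edges now: 4
Op 5: add_edge(A, E). Edges now: 5
Op 6: add_edge(H, E). Edges now: 6
Op 7: add_edge(A, E) (duplicate, no change). Edges now: 6
Op 8: add_edge(H, D). Edges now: 7
Op 9: add_edge(A, B). Edges now: 8
Op 10: add_edge(F, G). Edges now: 9
Op 11: add_edge(H, B). Edges now: 10
Compute levels (Kahn BFS):
  sources (in-degree 0): A, C, F
  process A: level=0
    A->B: in-degree(B)=1, level(B)>=1
    A->E: in-degree(E)=1, level(E)>=1
  process C: level=0
    C->G: in-degree(G)=3, level(G)>=1
  process F: level=0
    F->G: in-degree(G)=2, level(G)>=1
    F->H: in-degree(H)=0, level(H)=1, enqueue
  process H: level=1
    H->B: in-degree(B)=0, level(B)=2, enqueue
    H->D: in-degree(D)=0, level(D)=2, enqueue
    H->E: in-degree(E)=0, level(E)=2, enqueue
  process B: level=2
    B->G: in-degree(G)=1, level(G)>=3
  process D: level=2
    D->G: in-degree(G)=0, level(G)=3, enqueue
  process E: level=2
  process G: level=3
All levels: A:0, B:2, C:0, D:2, E:2, F:0, G:3, H:1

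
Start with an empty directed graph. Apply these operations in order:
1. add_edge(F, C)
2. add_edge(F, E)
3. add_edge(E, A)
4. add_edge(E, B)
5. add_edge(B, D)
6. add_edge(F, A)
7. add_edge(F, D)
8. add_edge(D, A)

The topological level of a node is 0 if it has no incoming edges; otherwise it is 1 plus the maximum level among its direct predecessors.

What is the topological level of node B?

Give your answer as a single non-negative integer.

Op 1: add_edge(F, C). Edges now: 1
Op 2: add_edge(F, E). Edges now: 2
Op 3: add_edge(E, A). Edges now: 3
Op 4: add_edge(E, B). Edges now: 4
Op 5: add_edge(B, D). Edges now: 5
Op 6: add_edge(F, A). Edges now: 6
Op 7: add_edge(F, D). Edges now: 7
Op 8: add_edge(D, A). Edges now: 8
Compute levels (Kahn BFS):
  sources (in-degree 0): F
  process F: level=0
    F->A: in-degree(A)=2, level(A)>=1
    F->C: in-degree(C)=0, level(C)=1, enqueue
    F->D: in-degree(D)=1, level(D)>=1
    F->E: in-degree(E)=0, level(E)=1, enqueue
  process C: level=1
  process E: level=1
    E->A: in-degree(A)=1, level(A)>=2
    E->B: in-degree(B)=0, level(B)=2, enqueue
  process B: level=2
    B->D: in-degree(D)=0, level(D)=3, enqueue
  process D: level=3
    D->A: in-degree(A)=0, level(A)=4, enqueue
  process A: level=4
All levels: A:4, B:2, C:1, D:3, E:1, F:0
level(B) = 2

Answer: 2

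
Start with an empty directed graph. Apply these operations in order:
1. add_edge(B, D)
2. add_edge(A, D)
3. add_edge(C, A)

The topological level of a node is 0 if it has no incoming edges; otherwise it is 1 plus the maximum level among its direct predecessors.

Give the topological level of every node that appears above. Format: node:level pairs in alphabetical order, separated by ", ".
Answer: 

Answer: A:1, B:0, C:0, D:2

Derivation:
Op 1: add_edge(B, D). Edges now: 1
Op 2: add_edge(A, D). Edges now: 2
Op 3: add_edge(C, A). Edges now: 3
Compute levels (Kahn BFS):
  sources (in-degree 0): B, C
  process B: level=0
    B->D: in-degree(D)=1, level(D)>=1
  process C: level=0
    C->A: in-degree(A)=0, level(A)=1, enqueue
  process A: level=1
    A->D: in-degree(D)=0, level(D)=2, enqueue
  process D: level=2
All levels: A:1, B:0, C:0, D:2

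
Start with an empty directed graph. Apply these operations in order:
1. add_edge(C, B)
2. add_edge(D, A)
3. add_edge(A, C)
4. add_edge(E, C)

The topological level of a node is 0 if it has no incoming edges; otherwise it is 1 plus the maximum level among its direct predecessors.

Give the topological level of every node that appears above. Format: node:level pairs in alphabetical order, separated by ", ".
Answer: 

Answer: A:1, B:3, C:2, D:0, E:0

Derivation:
Op 1: add_edge(C, B). Edges now: 1
Op 2: add_edge(D, A). Edges now: 2
Op 3: add_edge(A, C). Edges now: 3
Op 4: add_edge(E, C). Edges now: 4
Compute levels (Kahn BFS):
  sources (in-degree 0): D, E
  process D: level=0
    D->A: in-degree(A)=0, level(A)=1, enqueue
  process E: level=0
    E->C: in-degree(C)=1, level(C)>=1
  process A: level=1
    A->C: in-degree(C)=0, level(C)=2, enqueue
  process C: level=2
    C->B: in-degree(B)=0, level(B)=3, enqueue
  process B: level=3
All levels: A:1, B:3, C:2, D:0, E:0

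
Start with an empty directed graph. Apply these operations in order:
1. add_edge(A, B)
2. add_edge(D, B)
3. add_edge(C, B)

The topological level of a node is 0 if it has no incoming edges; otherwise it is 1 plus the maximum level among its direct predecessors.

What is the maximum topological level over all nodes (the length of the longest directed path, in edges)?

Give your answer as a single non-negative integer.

Answer: 1

Derivation:
Op 1: add_edge(A, B). Edges now: 1
Op 2: add_edge(D, B). Edges now: 2
Op 3: add_edge(C, B). Edges now: 3
Compute levels (Kahn BFS):
  sources (in-degree 0): A, C, D
  process A: level=0
    A->B: in-degree(B)=2, level(B)>=1
  process C: level=0
    C->B: in-degree(B)=1, level(B)>=1
  process D: level=0
    D->B: in-degree(B)=0, level(B)=1, enqueue
  process B: level=1
All levels: A:0, B:1, C:0, D:0
max level = 1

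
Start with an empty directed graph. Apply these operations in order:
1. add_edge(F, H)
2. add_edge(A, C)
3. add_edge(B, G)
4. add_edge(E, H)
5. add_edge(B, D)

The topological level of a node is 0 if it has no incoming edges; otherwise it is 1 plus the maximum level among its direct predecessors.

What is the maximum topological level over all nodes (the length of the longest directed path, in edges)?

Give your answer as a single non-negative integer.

Op 1: add_edge(F, H). Edges now: 1
Op 2: add_edge(A, C). Edges now: 2
Op 3: add_edge(B, G). Edges now: 3
Op 4: add_edge(E, H). Edges now: 4
Op 5: add_edge(B, D). Edges now: 5
Compute levels (Kahn BFS):
  sources (in-degree 0): A, B, E, F
  process A: level=0
    A->C: in-degree(C)=0, level(C)=1, enqueue
  process B: level=0
    B->D: in-degree(D)=0, level(D)=1, enqueue
    B->G: in-degree(G)=0, level(G)=1, enqueue
  process E: level=0
    E->H: in-degree(H)=1, level(H)>=1
  process F: level=0
    F->H: in-degree(H)=0, level(H)=1, enqueue
  process C: level=1
  process D: level=1
  process G: level=1
  process H: level=1
All levels: A:0, B:0, C:1, D:1, E:0, F:0, G:1, H:1
max level = 1

Answer: 1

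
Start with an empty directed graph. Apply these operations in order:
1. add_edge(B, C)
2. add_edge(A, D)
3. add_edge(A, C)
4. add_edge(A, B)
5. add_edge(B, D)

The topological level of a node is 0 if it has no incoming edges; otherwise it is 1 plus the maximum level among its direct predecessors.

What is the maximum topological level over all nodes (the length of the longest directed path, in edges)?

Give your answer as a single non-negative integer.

Op 1: add_edge(B, C). Edges now: 1
Op 2: add_edge(A, D). Edges now: 2
Op 3: add_edge(A, C). Edges now: 3
Op 4: add_edge(A, B). Edges now: 4
Op 5: add_edge(B, D). Edges now: 5
Compute levels (Kahn BFS):
  sources (in-degree 0): A
  process A: level=0
    A->B: in-degree(B)=0, level(B)=1, enqueue
    A->C: in-degree(C)=1, level(C)>=1
    A->D: in-degree(D)=1, level(D)>=1
  process B: level=1
    B->C: in-degree(C)=0, level(C)=2, enqueue
    B->D: in-degree(D)=0, level(D)=2, enqueue
  process C: level=2
  process D: level=2
All levels: A:0, B:1, C:2, D:2
max level = 2

Answer: 2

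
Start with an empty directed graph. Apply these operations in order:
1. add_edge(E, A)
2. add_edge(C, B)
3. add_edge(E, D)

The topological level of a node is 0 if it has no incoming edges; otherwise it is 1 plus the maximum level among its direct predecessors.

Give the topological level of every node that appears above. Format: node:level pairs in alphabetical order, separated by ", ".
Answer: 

Op 1: add_edge(E, A). Edges now: 1
Op 2: add_edge(C, B). Edges now: 2
Op 3: add_edge(E, D). Edges now: 3
Compute levels (Kahn BFS):
  sources (in-degree 0): C, E
  process C: level=0
    C->B: in-degree(B)=0, level(B)=1, enqueue
  process E: level=0
    E->A: in-degree(A)=0, level(A)=1, enqueue
    E->D: in-degree(D)=0, level(D)=1, enqueue
  process B: level=1
  process A: level=1
  process D: level=1
All levels: A:1, B:1, C:0, D:1, E:0

Answer: A:1, B:1, C:0, D:1, E:0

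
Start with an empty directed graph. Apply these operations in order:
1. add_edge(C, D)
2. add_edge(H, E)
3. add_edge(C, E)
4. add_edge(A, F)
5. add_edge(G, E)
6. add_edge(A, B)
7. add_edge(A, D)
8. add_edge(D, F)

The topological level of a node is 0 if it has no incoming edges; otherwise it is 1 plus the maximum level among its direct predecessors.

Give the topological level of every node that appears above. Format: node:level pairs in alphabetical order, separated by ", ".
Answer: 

Op 1: add_edge(C, D). Edges now: 1
Op 2: add_edge(H, E). Edges now: 2
Op 3: add_edge(C, E). Edges now: 3
Op 4: add_edge(A, F). Edges now: 4
Op 5: add_edge(G, E). Edges now: 5
Op 6: add_edge(A, B). Edges now: 6
Op 7: add_edge(A, D). Edges now: 7
Op 8: add_edge(D, F). Edges now: 8
Compute levels (Kahn BFS):
  sources (in-degree 0): A, C, G, H
  process A: level=0
    A->B: in-degree(B)=0, level(B)=1, enqueue
    A->D: in-degree(D)=1, level(D)>=1
    A->F: in-degree(F)=1, level(F)>=1
  process C: level=0
    C->D: in-degree(D)=0, level(D)=1, enqueue
    C->E: in-degree(E)=2, level(E)>=1
  process G: level=0
    G->E: in-degree(E)=1, level(E)>=1
  process H: level=0
    H->E: in-degree(E)=0, level(E)=1, enqueue
  process B: level=1
  process D: level=1
    D->F: in-degree(F)=0, level(F)=2, enqueue
  process E: level=1
  process F: level=2
All levels: A:0, B:1, C:0, D:1, E:1, F:2, G:0, H:0

Answer: A:0, B:1, C:0, D:1, E:1, F:2, G:0, H:0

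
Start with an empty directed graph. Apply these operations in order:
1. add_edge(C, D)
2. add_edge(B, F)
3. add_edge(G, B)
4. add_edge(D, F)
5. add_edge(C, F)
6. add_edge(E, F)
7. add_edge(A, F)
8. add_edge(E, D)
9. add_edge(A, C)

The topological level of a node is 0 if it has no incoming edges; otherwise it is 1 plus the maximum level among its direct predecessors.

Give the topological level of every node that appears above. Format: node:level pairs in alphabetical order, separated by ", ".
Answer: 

Op 1: add_edge(C, D). Edges now: 1
Op 2: add_edge(B, F). Edges now: 2
Op 3: add_edge(G, B). Edges now: 3
Op 4: add_edge(D, F). Edges now: 4
Op 5: add_edge(C, F). Edges now: 5
Op 6: add_edge(E, F). Edges now: 6
Op 7: add_edge(A, F). Edges now: 7
Op 8: add_edge(E, D). Edges now: 8
Op 9: add_edge(A, C). Edges now: 9
Compute levels (Kahn BFS):
  sources (in-degree 0): A, E, G
  process A: level=0
    A->C: in-degree(C)=0, level(C)=1, enqueue
    A->F: in-degree(F)=4, level(F)>=1
  process E: level=0
    E->D: in-degree(D)=1, level(D)>=1
    E->F: in-degree(F)=3, level(F)>=1
  process G: level=0
    G->B: in-degree(B)=0, level(B)=1, enqueue
  process C: level=1
    C->D: in-degree(D)=0, level(D)=2, enqueue
    C->F: in-degree(F)=2, level(F)>=2
  process B: level=1
    B->F: in-degree(F)=1, level(F)>=2
  process D: level=2
    D->F: in-degree(F)=0, level(F)=3, enqueue
  process F: level=3
All levels: A:0, B:1, C:1, D:2, E:0, F:3, G:0

Answer: A:0, B:1, C:1, D:2, E:0, F:3, G:0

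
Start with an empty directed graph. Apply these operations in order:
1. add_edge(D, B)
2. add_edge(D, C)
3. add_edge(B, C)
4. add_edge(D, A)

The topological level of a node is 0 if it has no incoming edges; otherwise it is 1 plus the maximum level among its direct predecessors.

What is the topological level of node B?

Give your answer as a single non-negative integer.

Answer: 1

Derivation:
Op 1: add_edge(D, B). Edges now: 1
Op 2: add_edge(D, C). Edges now: 2
Op 3: add_edge(B, C). Edges now: 3
Op 4: add_edge(D, A). Edges now: 4
Compute levels (Kahn BFS):
  sources (in-degree 0): D
  process D: level=0
    D->A: in-degree(A)=0, level(A)=1, enqueue
    D->B: in-degree(B)=0, level(B)=1, enqueue
    D->C: in-degree(C)=1, level(C)>=1
  process A: level=1
  process B: level=1
    B->C: in-degree(C)=0, level(C)=2, enqueue
  process C: level=2
All levels: A:1, B:1, C:2, D:0
level(B) = 1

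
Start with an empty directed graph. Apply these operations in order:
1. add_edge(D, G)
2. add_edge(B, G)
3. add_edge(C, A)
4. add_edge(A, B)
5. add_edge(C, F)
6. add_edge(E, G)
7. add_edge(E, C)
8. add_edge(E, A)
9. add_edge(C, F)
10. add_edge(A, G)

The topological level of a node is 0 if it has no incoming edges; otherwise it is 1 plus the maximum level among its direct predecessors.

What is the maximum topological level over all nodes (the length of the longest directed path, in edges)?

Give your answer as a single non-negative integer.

Op 1: add_edge(D, G). Edges now: 1
Op 2: add_edge(B, G). Edges now: 2
Op 3: add_edge(C, A). Edges now: 3
Op 4: add_edge(A, B). Edges now: 4
Op 5: add_edge(C, F). Edges now: 5
Op 6: add_edge(E, G). Edges now: 6
Op 7: add_edge(E, C). Edges now: 7
Op 8: add_edge(E, A). Edges now: 8
Op 9: add_edge(C, F) (duplicate, no change). Edges now: 8
Op 10: add_edge(A, G). Edges now: 9
Compute levels (Kahn BFS):
  sources (in-degree 0): D, E
  process D: level=0
    D->G: in-degree(G)=3, level(G)>=1
  process E: level=0
    E->A: in-degree(A)=1, level(A)>=1
    E->C: in-degree(C)=0, level(C)=1, enqueue
    E->G: in-degree(G)=2, level(G)>=1
  process C: level=1
    C->A: in-degree(A)=0, level(A)=2, enqueue
    C->F: in-degree(F)=0, level(F)=2, enqueue
  process A: level=2
    A->B: in-degree(B)=0, level(B)=3, enqueue
    A->G: in-degree(G)=1, level(G)>=3
  process F: level=2
  process B: level=3
    B->G: in-degree(G)=0, level(G)=4, enqueue
  process G: level=4
All levels: A:2, B:3, C:1, D:0, E:0, F:2, G:4
max level = 4

Answer: 4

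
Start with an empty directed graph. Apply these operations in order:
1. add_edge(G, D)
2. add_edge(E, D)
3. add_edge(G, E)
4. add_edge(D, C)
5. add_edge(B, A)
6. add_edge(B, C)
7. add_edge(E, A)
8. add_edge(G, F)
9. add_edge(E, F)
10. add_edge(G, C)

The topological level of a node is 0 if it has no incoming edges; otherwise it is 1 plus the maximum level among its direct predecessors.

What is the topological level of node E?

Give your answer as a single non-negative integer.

Answer: 1

Derivation:
Op 1: add_edge(G, D). Edges now: 1
Op 2: add_edge(E, D). Edges now: 2
Op 3: add_edge(G, E). Edges now: 3
Op 4: add_edge(D, C). Edges now: 4
Op 5: add_edge(B, A). Edges now: 5
Op 6: add_edge(B, C). Edges now: 6
Op 7: add_edge(E, A). Edges now: 7
Op 8: add_edge(G, F). Edges now: 8
Op 9: add_edge(E, F). Edges now: 9
Op 10: add_edge(G, C). Edges now: 10
Compute levels (Kahn BFS):
  sources (in-degree 0): B, G
  process B: level=0
    B->A: in-degree(A)=1, level(A)>=1
    B->C: in-degree(C)=2, level(C)>=1
  process G: level=0
    G->C: in-degree(C)=1, level(C)>=1
    G->D: in-degree(D)=1, level(D)>=1
    G->E: in-degree(E)=0, level(E)=1, enqueue
    G->F: in-degree(F)=1, level(F)>=1
  process E: level=1
    E->A: in-degree(A)=0, level(A)=2, enqueue
    E->D: in-degree(D)=0, level(D)=2, enqueue
    E->F: in-degree(F)=0, level(F)=2, enqueue
  process A: level=2
  process D: level=2
    D->C: in-degree(C)=0, level(C)=3, enqueue
  process F: level=2
  process C: level=3
All levels: A:2, B:0, C:3, D:2, E:1, F:2, G:0
level(E) = 1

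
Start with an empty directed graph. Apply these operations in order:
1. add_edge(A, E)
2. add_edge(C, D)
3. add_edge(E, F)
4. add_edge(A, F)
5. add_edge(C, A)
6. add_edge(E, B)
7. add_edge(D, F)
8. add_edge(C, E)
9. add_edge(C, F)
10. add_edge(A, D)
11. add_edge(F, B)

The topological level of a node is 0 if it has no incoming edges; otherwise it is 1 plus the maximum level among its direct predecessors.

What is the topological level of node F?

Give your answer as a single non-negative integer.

Answer: 3

Derivation:
Op 1: add_edge(A, E). Edges now: 1
Op 2: add_edge(C, D). Edges now: 2
Op 3: add_edge(E, F). Edges now: 3
Op 4: add_edge(A, F). Edges now: 4
Op 5: add_edge(C, A). Edges now: 5
Op 6: add_edge(E, B). Edges now: 6
Op 7: add_edge(D, F). Edges now: 7
Op 8: add_edge(C, E). Edges now: 8
Op 9: add_edge(C, F). Edges now: 9
Op 10: add_edge(A, D). Edges now: 10
Op 11: add_edge(F, B). Edges now: 11
Compute levels (Kahn BFS):
  sources (in-degree 0): C
  process C: level=0
    C->A: in-degree(A)=0, level(A)=1, enqueue
    C->D: in-degree(D)=1, level(D)>=1
    C->E: in-degree(E)=1, level(E)>=1
    C->F: in-degree(F)=3, level(F)>=1
  process A: level=1
    A->D: in-degree(D)=0, level(D)=2, enqueue
    A->E: in-degree(E)=0, level(E)=2, enqueue
    A->F: in-degree(F)=2, level(F)>=2
  process D: level=2
    D->F: in-degree(F)=1, level(F)>=3
  process E: level=2
    E->B: in-degree(B)=1, level(B)>=3
    E->F: in-degree(F)=0, level(F)=3, enqueue
  process F: level=3
    F->B: in-degree(B)=0, level(B)=4, enqueue
  process B: level=4
All levels: A:1, B:4, C:0, D:2, E:2, F:3
level(F) = 3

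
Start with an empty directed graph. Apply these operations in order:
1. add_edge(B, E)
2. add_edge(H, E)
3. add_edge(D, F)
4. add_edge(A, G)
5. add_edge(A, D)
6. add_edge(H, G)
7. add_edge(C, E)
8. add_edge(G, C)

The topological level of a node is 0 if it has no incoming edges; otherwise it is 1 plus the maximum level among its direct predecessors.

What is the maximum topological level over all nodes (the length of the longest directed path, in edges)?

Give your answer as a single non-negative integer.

Answer: 3

Derivation:
Op 1: add_edge(B, E). Edges now: 1
Op 2: add_edge(H, E). Edges now: 2
Op 3: add_edge(D, F). Edges now: 3
Op 4: add_edge(A, G). Edges now: 4
Op 5: add_edge(A, D). Edges now: 5
Op 6: add_edge(H, G). Edges now: 6
Op 7: add_edge(C, E). Edges now: 7
Op 8: add_edge(G, C). Edges now: 8
Compute levels (Kahn BFS):
  sources (in-degree 0): A, B, H
  process A: level=0
    A->D: in-degree(D)=0, level(D)=1, enqueue
    A->G: in-degree(G)=1, level(G)>=1
  process B: level=0
    B->E: in-degree(E)=2, level(E)>=1
  process H: level=0
    H->E: in-degree(E)=1, level(E)>=1
    H->G: in-degree(G)=0, level(G)=1, enqueue
  process D: level=1
    D->F: in-degree(F)=0, level(F)=2, enqueue
  process G: level=1
    G->C: in-degree(C)=0, level(C)=2, enqueue
  process F: level=2
  process C: level=2
    C->E: in-degree(E)=0, level(E)=3, enqueue
  process E: level=3
All levels: A:0, B:0, C:2, D:1, E:3, F:2, G:1, H:0
max level = 3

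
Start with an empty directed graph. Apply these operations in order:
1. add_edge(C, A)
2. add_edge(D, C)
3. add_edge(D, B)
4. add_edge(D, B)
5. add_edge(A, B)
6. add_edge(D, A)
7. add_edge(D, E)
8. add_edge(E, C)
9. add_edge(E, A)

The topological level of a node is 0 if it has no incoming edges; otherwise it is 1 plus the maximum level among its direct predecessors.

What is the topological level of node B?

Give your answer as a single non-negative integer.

Op 1: add_edge(C, A). Edges now: 1
Op 2: add_edge(D, C). Edges now: 2
Op 3: add_edge(D, B). Edges now: 3
Op 4: add_edge(D, B) (duplicate, no change). Edges now: 3
Op 5: add_edge(A, B). Edges now: 4
Op 6: add_edge(D, A). Edges now: 5
Op 7: add_edge(D, E). Edges now: 6
Op 8: add_edge(E, C). Edges now: 7
Op 9: add_edge(E, A). Edges now: 8
Compute levels (Kahn BFS):
  sources (in-degree 0): D
  process D: level=0
    D->A: in-degree(A)=2, level(A)>=1
    D->B: in-degree(B)=1, level(B)>=1
    D->C: in-degree(C)=1, level(C)>=1
    D->E: in-degree(E)=0, level(E)=1, enqueue
  process E: level=1
    E->A: in-degree(A)=1, level(A)>=2
    E->C: in-degree(C)=0, level(C)=2, enqueue
  process C: level=2
    C->A: in-degree(A)=0, level(A)=3, enqueue
  process A: level=3
    A->B: in-degree(B)=0, level(B)=4, enqueue
  process B: level=4
All levels: A:3, B:4, C:2, D:0, E:1
level(B) = 4

Answer: 4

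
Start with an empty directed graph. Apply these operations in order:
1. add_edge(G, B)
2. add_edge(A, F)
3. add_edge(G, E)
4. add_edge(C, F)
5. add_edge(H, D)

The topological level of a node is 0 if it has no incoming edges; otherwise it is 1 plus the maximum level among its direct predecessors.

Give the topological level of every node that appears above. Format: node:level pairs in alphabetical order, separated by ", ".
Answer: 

Op 1: add_edge(G, B). Edges now: 1
Op 2: add_edge(A, F). Edges now: 2
Op 3: add_edge(G, E). Edges now: 3
Op 4: add_edge(C, F). Edges now: 4
Op 5: add_edge(H, D). Edges now: 5
Compute levels (Kahn BFS):
  sources (in-degree 0): A, C, G, H
  process A: level=0
    A->F: in-degree(F)=1, level(F)>=1
  process C: level=0
    C->F: in-degree(F)=0, level(F)=1, enqueue
  process G: level=0
    G->B: in-degree(B)=0, level(B)=1, enqueue
    G->E: in-degree(E)=0, level(E)=1, enqueue
  process H: level=0
    H->D: in-degree(D)=0, level(D)=1, enqueue
  process F: level=1
  process B: level=1
  process E: level=1
  process D: level=1
All levels: A:0, B:1, C:0, D:1, E:1, F:1, G:0, H:0

Answer: A:0, B:1, C:0, D:1, E:1, F:1, G:0, H:0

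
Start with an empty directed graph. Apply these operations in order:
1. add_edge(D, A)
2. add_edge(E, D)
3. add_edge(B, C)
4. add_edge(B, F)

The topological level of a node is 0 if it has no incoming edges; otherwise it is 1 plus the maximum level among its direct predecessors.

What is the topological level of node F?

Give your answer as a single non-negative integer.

Answer: 1

Derivation:
Op 1: add_edge(D, A). Edges now: 1
Op 2: add_edge(E, D). Edges now: 2
Op 3: add_edge(B, C). Edges now: 3
Op 4: add_edge(B, F). Edges now: 4
Compute levels (Kahn BFS):
  sources (in-degree 0): B, E
  process B: level=0
    B->C: in-degree(C)=0, level(C)=1, enqueue
    B->F: in-degree(F)=0, level(F)=1, enqueue
  process E: level=0
    E->D: in-degree(D)=0, level(D)=1, enqueue
  process C: level=1
  process F: level=1
  process D: level=1
    D->A: in-degree(A)=0, level(A)=2, enqueue
  process A: level=2
All levels: A:2, B:0, C:1, D:1, E:0, F:1
level(F) = 1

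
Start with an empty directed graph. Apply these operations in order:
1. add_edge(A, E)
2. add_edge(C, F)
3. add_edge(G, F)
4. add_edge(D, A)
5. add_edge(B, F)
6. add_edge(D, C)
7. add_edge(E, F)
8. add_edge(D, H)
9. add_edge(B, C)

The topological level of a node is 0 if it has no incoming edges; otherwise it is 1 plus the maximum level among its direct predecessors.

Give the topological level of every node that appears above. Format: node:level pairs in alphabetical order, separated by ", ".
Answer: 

Op 1: add_edge(A, E). Edges now: 1
Op 2: add_edge(C, F). Edges now: 2
Op 3: add_edge(G, F). Edges now: 3
Op 4: add_edge(D, A). Edges now: 4
Op 5: add_edge(B, F). Edges now: 5
Op 6: add_edge(D, C). Edges now: 6
Op 7: add_edge(E, F). Edges now: 7
Op 8: add_edge(D, H). Edges now: 8
Op 9: add_edge(B, C). Edges now: 9
Compute levels (Kahn BFS):
  sources (in-degree 0): B, D, G
  process B: level=0
    B->C: in-degree(C)=1, level(C)>=1
    B->F: in-degree(F)=3, level(F)>=1
  process D: level=0
    D->A: in-degree(A)=0, level(A)=1, enqueue
    D->C: in-degree(C)=0, level(C)=1, enqueue
    D->H: in-degree(H)=0, level(H)=1, enqueue
  process G: level=0
    G->F: in-degree(F)=2, level(F)>=1
  process A: level=1
    A->E: in-degree(E)=0, level(E)=2, enqueue
  process C: level=1
    C->F: in-degree(F)=1, level(F)>=2
  process H: level=1
  process E: level=2
    E->F: in-degree(F)=0, level(F)=3, enqueue
  process F: level=3
All levels: A:1, B:0, C:1, D:0, E:2, F:3, G:0, H:1

Answer: A:1, B:0, C:1, D:0, E:2, F:3, G:0, H:1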